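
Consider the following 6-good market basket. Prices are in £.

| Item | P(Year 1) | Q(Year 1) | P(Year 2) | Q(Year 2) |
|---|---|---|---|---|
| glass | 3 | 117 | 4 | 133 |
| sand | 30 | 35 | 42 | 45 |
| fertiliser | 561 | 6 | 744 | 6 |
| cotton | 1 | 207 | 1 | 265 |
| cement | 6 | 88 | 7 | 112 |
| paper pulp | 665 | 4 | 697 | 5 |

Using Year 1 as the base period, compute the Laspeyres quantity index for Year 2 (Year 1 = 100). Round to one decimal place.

Laspeyres quantity index uses base-period prices as weights.
ΣP(Year 1)·Q(Year 2) = 3×133 + 30×45 + 561×6 + 1×265 + 6×112 + 665×5 = 399 + 1350 + 3366 + 265 + 672 + 3325 = 9377
ΣP(Year 1)·Q(Year 1) = 3×117 + 30×35 + 561×6 + 1×207 + 6×88 + 665×4 = 351 + 1050 + 3366 + 207 + 528 + 2660 = 8162
Index = 9377 / 8162 × 100 = 114.8861

114.9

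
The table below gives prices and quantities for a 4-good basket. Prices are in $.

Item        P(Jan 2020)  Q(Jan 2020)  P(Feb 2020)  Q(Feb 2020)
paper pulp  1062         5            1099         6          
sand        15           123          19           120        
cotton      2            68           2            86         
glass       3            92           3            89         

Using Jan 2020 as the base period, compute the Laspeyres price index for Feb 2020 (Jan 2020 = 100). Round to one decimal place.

108.9

Laspeyres price index uses base-period quantities as weights.
ΣP(Feb 2020)·Q(Jan 2020) = 1099×5 + 19×123 + 2×68 + 3×92 = 5495 + 2337 + 136 + 276 = 8244
ΣP(Jan 2020)·Q(Jan 2020) = 1062×5 + 15×123 + 2×68 + 3×92 = 5310 + 1845 + 136 + 276 = 7567
Index = 8244 / 7567 × 100 = 108.9467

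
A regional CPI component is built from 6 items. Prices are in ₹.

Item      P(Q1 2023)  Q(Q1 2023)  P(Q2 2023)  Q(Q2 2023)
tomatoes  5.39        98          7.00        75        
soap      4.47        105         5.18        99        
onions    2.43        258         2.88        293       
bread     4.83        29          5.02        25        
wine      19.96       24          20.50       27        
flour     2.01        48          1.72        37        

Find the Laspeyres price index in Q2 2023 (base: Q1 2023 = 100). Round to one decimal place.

115.1

Laspeyres price index uses base-period quantities as weights.
ΣP(Q2 2023)·Q(Q1 2023) = 7.00×98 + 5.18×105 + 2.88×258 + 5.02×29 + 20.50×24 + 1.72×48 = 686 + 543.9 + 743.04 + 145.58 + 492 + 82.56 = 2693.08
ΣP(Q1 2023)·Q(Q1 2023) = 5.39×98 + 4.47×105 + 2.43×258 + 4.83×29 + 19.96×24 + 2.01×48 = 528.22 + 469.35 + 626.94 + 140.07 + 479.04 + 96.48 = 2340.1
Index = 2693.08 / 2340.1 × 100 = 115.0840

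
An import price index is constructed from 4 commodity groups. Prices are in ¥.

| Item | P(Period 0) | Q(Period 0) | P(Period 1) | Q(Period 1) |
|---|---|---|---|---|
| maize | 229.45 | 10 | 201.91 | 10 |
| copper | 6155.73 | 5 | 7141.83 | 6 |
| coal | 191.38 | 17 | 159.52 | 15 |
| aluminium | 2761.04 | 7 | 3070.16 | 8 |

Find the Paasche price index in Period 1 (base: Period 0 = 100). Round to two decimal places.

Paasche price index uses current-period quantities as weights.
ΣP(Period 1)·Q(Period 1) = 201.91×10 + 7141.83×6 + 159.52×15 + 3070.16×8 = 2019.1 + 42850.98 + 2392.8 + 24561.28 = 71824.16
ΣP(Period 0)·Q(Period 1) = 229.45×10 + 6155.73×6 + 191.38×15 + 2761.04×8 = 2294.5 + 36934.38 + 2870.7 + 22088.32 = 64187.9
Index = 71824.16 / 64187.9 × 100 = 111.8967

111.90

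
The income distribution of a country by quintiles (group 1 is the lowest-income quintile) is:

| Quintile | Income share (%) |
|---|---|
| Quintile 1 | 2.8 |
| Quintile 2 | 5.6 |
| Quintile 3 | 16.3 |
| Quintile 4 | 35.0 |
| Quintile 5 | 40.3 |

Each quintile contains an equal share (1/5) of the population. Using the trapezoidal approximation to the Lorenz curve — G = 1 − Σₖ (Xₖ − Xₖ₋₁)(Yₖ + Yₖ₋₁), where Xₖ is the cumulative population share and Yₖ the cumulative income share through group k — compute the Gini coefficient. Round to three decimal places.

Cumulative income shares Yₖ: 0.0280, 0.0840, 0.2470, 0.5970, 1.0000
Σ (Xₖ−Xₖ₋₁)(Yₖ+Yₖ₋₁) = (1/5)(0.0280+0.0000) + (1/5)(0.0840+0.0280) + (1/5)(0.2470+0.0840) + (1/5)(0.5970+0.2470) + (1/5)(1.0000+0.5970)
  = 0.0056 + 0.0224 + 0.0662 + 0.1688 + 0.3194 = 0.5824
G = 1 − 0.5824 = 0.4176

0.418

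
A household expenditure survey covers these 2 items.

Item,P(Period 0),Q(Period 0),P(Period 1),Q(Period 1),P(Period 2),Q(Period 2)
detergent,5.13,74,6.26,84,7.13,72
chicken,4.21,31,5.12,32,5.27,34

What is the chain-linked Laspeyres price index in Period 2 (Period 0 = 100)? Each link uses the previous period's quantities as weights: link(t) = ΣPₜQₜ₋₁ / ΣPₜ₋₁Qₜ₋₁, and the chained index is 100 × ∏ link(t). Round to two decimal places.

135.69

Link Period 0→Period 1:
ΣP(Period 1)Q(Period 0) = 6.26×74 + 5.12×31 = 463.24 + 158.72 = 621.96
ΣP(Period 0)Q(Period 0) = 5.13×74 + 4.21×31 = 379.62 + 130.51 = 510.13
link = 621.96/510.13 = 1.219219
Link Period 1→Period 2:
ΣP(Period 2)Q(Period 1) = 7.13×84 + 5.27×32 = 598.92 + 168.64 = 767.56
ΣP(Period 1)Q(Period 1) = 6.26×84 + 5.12×32 = 525.84 + 163.84 = 689.68
link = 767.56/689.68 = 1.112922
Chained index = 100 × 1.219219 × 1.112922 = 135.6895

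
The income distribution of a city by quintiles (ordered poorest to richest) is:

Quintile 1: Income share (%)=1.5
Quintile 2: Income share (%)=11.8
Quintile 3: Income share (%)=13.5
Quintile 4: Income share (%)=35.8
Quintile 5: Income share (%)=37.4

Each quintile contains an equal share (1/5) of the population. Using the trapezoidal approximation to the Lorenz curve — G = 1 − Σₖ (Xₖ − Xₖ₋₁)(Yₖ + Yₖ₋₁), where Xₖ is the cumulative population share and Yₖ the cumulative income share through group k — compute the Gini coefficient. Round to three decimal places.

Cumulative income shares Yₖ: 0.0150, 0.1330, 0.2680, 0.6260, 1.0000
Σ (Xₖ−Xₖ₋₁)(Yₖ+Yₖ₋₁) = (1/5)(0.0150+0.0000) + (1/5)(0.1330+0.0150) + (1/5)(0.2680+0.1330) + (1/5)(0.6260+0.2680) + (1/5)(1.0000+0.6260)
  = 0.0030 + 0.0296 + 0.0802 + 0.1788 + 0.3252 = 0.6168
G = 1 − 0.6168 = 0.3832

0.383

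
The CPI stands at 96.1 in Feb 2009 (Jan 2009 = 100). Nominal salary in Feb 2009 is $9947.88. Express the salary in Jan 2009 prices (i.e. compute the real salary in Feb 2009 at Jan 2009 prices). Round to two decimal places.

10351.59

Real = Nominal ÷ (Index/100) = 9947.88 ÷ (96.1/100)
     = 9947.88 ÷ 0.961 = 10351.5921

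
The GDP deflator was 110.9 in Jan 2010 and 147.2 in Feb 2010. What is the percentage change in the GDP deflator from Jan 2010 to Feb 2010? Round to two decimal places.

Change = (147.2 − 110.9) / 110.9 × 100
       = 36.3 / 110.9 × 100 = 32.7322%

32.73%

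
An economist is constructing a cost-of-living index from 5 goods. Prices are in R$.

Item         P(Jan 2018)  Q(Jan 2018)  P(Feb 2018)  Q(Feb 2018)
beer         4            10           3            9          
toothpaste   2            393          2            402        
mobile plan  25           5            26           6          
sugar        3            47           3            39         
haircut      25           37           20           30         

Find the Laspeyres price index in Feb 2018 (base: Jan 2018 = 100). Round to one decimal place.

90.6

Laspeyres price index uses base-period quantities as weights.
ΣP(Feb 2018)·Q(Jan 2018) = 3×10 + 2×393 + 26×5 + 3×47 + 20×37 = 30 + 786 + 130 + 141 + 740 = 1827
ΣP(Jan 2018)·Q(Jan 2018) = 4×10 + 2×393 + 25×5 + 3×47 + 25×37 = 40 + 786 + 125 + 141 + 925 = 2017
Index = 1827 / 2017 × 100 = 90.5801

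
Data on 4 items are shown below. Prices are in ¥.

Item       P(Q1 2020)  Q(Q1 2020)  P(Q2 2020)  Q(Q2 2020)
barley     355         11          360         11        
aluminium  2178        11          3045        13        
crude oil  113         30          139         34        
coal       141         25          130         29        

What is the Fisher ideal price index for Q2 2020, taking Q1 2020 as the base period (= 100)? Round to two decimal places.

Laspeyres component (base-period weights):
ΣP(Q2 2020)Q(Q1 2020) = 360×11 + 3045×11 + 139×30 + 130×25 = 3960 + 33495 + 4170 + 3250 = 44875
ΣP(Q1 2020)Q(Q1 2020) = 355×11 + 2178×11 + 113×30 + 141×25 = 3905 + 23958 + 3390 + 3525 = 34778
L = 44875 / 34778 × 100 = 129.0327
Paasche component (current-period weights):
ΣP(Q2 2020)Q(Q2 2020) = 360×11 + 3045×13 + 139×34 + 130×29 = 3960 + 39585 + 4726 + 3770 = 52041
ΣP(Q1 2020)Q(Q2 2020) = 355×11 + 2178×13 + 113×34 + 141×29 = 3905 + 28314 + 3842 + 4089 = 40150
P = 52041 / 40150 × 100 = 129.6164
Fisher = √(L × P) = √(129.0327 × 129.6164) = 129.3243

129.32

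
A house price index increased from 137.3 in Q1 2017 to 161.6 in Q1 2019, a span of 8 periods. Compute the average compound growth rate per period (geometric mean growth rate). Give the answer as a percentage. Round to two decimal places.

2.06%

Growth factor = (161.6/137.3)^(1/8) = (1.176985)^(1/8) = 1.020578
Growth rate = 1.020578 − 1 = 0.020578 = 2.0578%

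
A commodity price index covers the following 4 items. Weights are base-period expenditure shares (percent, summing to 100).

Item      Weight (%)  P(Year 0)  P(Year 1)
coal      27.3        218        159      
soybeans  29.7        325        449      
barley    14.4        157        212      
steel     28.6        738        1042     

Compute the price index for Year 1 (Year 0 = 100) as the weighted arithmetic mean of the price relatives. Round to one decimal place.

coal: 27.3 × (159/218) = 27.3 × 0.729358 = 19.9115
soybeans: 29.7 × (449/325) = 29.7 × 1.381538 = 41.0317
barley: 14.4 × (212/157) = 14.4 × 1.350318 = 19.4446
steel: 28.6 × (1042/738) = 28.6 × 1.411924 = 40.3810
Index = Σ wᵢ·(p₁ᵢ/p₀ᵢ) = 19.9115 + 41.0317 + 19.4446 + 40.3810 = 120.7688

120.8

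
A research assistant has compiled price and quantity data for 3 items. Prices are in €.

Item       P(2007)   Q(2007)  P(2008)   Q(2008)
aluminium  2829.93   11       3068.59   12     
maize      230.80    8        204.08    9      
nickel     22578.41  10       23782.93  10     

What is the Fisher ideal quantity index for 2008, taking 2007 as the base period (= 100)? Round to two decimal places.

Laspeyres component (base-period weights):
ΣP(2007)Q(2008) = 2829.93×12 + 230.80×9 + 22578.41×10 = 33959.16 + 2077.2 + 225784.1 = 261820.46
ΣP(2007)Q(2007) = 2829.93×11 + 230.80×8 + 22578.41×10 = 31129.23 + 1846.4 + 225784.1 = 258759.73
L = 261820.46 / 258759.73 × 100 = 101.1828
Paasche component (current-period weights):
ΣP(2008)Q(2008) = 3068.59×12 + 204.08×9 + 23782.93×10 = 36823.08 + 1836.72 + 237829.3 = 276489.1
ΣP(2008)Q(2007) = 3068.59×11 + 204.08×8 + 23782.93×10 = 33754.49 + 1632.64 + 237829.3 = 273216.43
P = 276489.1 / 273216.43 × 100 = 101.1978
Fisher = √(L × P) = √(101.1828 × 101.1978) = 101.1903

101.19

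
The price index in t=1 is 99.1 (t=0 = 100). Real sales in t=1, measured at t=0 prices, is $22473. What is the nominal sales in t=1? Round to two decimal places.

Nominal = Real × (Index/100) = 22473 × (99.1/100)
        = 22473 × 0.991 = 22270.7430

22270.74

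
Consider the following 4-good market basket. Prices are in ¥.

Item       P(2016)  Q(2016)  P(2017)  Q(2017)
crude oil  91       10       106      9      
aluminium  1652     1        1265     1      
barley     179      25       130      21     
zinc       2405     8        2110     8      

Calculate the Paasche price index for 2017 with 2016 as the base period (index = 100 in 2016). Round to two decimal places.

85.70

Paasche price index uses current-period quantities as weights.
ΣP(2017)·Q(2017) = 106×9 + 1265×1 + 130×21 + 2110×8 = 954 + 1265 + 2730 + 16880 = 21829
ΣP(2016)·Q(2017) = 91×9 + 1652×1 + 179×21 + 2405×8 = 819 + 1652 + 3759 + 19240 = 25470
Index = 21829 / 25470 × 100 = 85.7048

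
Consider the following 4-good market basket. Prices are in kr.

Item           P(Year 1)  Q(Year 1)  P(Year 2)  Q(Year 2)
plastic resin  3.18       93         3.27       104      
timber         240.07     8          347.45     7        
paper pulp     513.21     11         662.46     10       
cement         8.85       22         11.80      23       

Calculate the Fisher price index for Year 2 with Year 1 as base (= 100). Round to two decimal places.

Laspeyres component (base-period weights):
ΣP(Year 2)Q(Year 1) = 3.27×93 + 347.45×8 + 662.46×11 + 11.80×22 = 304.11 + 2779.6 + 7287.06 + 259.6 = 10630.37
ΣP(Year 1)Q(Year 1) = 3.18×93 + 240.07×8 + 513.21×11 + 8.85×22 = 295.74 + 1920.56 + 5645.31 + 194.7 = 8056.31
L = 10630.37 / 8056.31 × 100 = 131.9509
Paasche component (current-period weights):
ΣP(Year 2)Q(Year 2) = 3.27×104 + 347.45×7 + 662.46×10 + 11.80×23 = 340.08 + 2432.15 + 6624.6 + 271.4 = 9668.23
ΣP(Year 1)Q(Year 2) = 3.18×104 + 240.07×7 + 513.21×10 + 8.85×23 = 330.72 + 1680.49 + 5132.1 + 203.55 = 7346.86
P = 9668.23 / 7346.86 × 100 = 131.5968
Fisher = √(L × P) = √(131.9509 × 131.5968) = 131.7737

131.77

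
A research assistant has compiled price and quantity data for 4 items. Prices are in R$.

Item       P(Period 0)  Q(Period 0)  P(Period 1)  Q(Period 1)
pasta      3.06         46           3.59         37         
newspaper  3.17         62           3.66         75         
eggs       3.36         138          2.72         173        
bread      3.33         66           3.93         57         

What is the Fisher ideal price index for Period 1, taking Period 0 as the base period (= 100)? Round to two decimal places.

Laspeyres component (base-period weights):
ΣP(Period 1)Q(Period 0) = 3.59×46 + 3.66×62 + 2.72×138 + 3.93×66 = 165.14 + 226.92 + 375.36 + 259.38 = 1026.8
ΣP(Period 0)Q(Period 0) = 3.06×46 + 3.17×62 + 3.36×138 + 3.33×66 = 140.76 + 196.54 + 463.68 + 219.78 = 1020.76
L = 1026.8 / 1020.76 × 100 = 100.5917
Paasche component (current-period weights):
ΣP(Period 1)Q(Period 1) = 3.59×37 + 3.66×75 + 2.72×173 + 3.93×57 = 132.83 + 274.5 + 470.56 + 224.01 = 1101.9
ΣP(Period 0)Q(Period 1) = 3.06×37 + 3.17×75 + 3.36×173 + 3.33×57 = 113.22 + 237.75 + 581.28 + 189.81 = 1122.06
P = 1101.9 / 1122.06 × 100 = 98.2033
Fisher = √(L × P) = √(100.5917 × 98.2033) = 99.3903

99.39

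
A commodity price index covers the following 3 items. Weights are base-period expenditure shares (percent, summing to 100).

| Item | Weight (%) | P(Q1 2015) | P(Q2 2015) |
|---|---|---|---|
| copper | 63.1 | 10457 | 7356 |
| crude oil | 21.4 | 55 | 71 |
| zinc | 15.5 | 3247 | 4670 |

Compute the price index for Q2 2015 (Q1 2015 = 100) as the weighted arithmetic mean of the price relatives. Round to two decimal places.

copper: 63.1 × (7356/10457) = 63.1 × 0.703452 = 44.3878
crude oil: 21.4 × (71/55) = 21.4 × 1.290909 = 27.6255
zinc: 15.5 × (4670/3247) = 15.5 × 1.438251 = 22.2929
Index = Σ wᵢ·(p₁ᵢ/p₀ᵢ) = 44.3878 + 27.6255 + 22.2929 = 94.3062

94.31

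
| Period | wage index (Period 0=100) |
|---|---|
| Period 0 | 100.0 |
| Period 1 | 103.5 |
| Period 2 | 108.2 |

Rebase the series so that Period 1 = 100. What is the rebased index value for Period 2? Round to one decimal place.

Rebased(Period 2) = 108.2 / 103.5 × 100 = 104.5411

104.5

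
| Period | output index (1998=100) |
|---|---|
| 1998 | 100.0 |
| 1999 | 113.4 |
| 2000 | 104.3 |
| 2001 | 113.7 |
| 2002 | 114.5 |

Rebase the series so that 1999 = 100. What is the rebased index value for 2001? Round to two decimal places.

Rebased(2001) = 113.7 / 113.4 × 100 = 100.2646

100.26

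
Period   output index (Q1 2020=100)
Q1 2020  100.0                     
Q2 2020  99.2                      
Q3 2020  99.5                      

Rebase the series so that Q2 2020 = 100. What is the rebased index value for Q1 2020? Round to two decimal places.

Rebased(Q1 2020) = 100.0 / 99.2 × 100 = 100.8065

100.81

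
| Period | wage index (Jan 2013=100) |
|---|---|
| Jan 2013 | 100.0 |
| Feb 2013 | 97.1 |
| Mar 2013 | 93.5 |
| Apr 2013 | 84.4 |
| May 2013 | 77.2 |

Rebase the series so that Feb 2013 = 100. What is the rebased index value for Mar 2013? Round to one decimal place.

96.3

Rebased(Mar 2013) = 93.5 / 97.1 × 100 = 96.2925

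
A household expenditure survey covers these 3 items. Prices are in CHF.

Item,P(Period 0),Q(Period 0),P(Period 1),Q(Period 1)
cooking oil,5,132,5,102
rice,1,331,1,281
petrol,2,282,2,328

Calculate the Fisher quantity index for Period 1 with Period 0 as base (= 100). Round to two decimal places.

Laspeyres component (base-period weights):
ΣP(Period 0)Q(Period 1) = 5×102 + 1×281 + 2×328 = 510 + 281 + 656 = 1447
ΣP(Period 0)Q(Period 0) = 5×132 + 1×331 + 2×282 = 660 + 331 + 564 = 1555
L = 1447 / 1555 × 100 = 93.0547
Paasche component (current-period weights):
ΣP(Period 1)Q(Period 1) = 5×102 + 1×281 + 2×328 = 510 + 281 + 656 = 1447
ΣP(Period 1)Q(Period 0) = 5×132 + 1×331 + 2×282 = 660 + 331 + 564 = 1555
P = 1447 / 1555 × 100 = 93.0547
Fisher = √(L × P) = √(93.0547 × 93.0547) = 93.0547

93.05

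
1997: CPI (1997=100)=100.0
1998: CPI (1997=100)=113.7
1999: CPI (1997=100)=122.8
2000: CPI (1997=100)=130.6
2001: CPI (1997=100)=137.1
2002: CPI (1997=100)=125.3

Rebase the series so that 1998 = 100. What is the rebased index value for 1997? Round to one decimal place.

Rebased(1997) = 100.0 / 113.7 × 100 = 87.9507

88.0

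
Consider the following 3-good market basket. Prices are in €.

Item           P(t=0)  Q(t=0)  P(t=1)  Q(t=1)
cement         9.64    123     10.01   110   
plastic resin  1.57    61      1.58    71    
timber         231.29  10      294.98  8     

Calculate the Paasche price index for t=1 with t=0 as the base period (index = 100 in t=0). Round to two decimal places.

Paasche price index uses current-period quantities as weights.
ΣP(t=1)·Q(t=1) = 10.01×110 + 1.58×71 + 294.98×8 = 1101.1 + 112.18 + 2359.84 = 3573.12
ΣP(t=0)·Q(t=1) = 9.64×110 + 1.57×71 + 231.29×8 = 1060.4 + 111.47 + 1850.32 = 3022.19
Index = 3573.12 / 3022.19 × 100 = 118.2295

118.23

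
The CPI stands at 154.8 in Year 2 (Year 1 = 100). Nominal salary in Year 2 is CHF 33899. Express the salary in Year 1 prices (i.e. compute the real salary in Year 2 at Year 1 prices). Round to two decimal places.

Real = Nominal ÷ (Index/100) = 33899 ÷ (154.8/100)
     = 33899 ÷ 1.548 = 21898.5788

21898.58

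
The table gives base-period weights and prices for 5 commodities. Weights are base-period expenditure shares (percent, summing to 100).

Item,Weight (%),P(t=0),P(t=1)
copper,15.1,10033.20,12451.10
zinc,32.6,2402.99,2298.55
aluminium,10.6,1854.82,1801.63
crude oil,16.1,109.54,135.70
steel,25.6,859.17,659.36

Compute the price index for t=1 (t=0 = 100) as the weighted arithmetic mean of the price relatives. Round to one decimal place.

99.8

copper: 15.1 × (12451.10/10033.20) = 15.1 × 1.240990 = 18.7389
zinc: 32.6 × (2298.55/2402.99) = 32.6 × 0.956537 = 31.1831
aluminium: 10.6 × (1801.63/1854.82) = 10.6 × 0.971323 = 10.2960
crude oil: 16.1 × (135.70/109.54) = 16.1 × 1.238817 = 19.9450
steel: 25.6 × (659.36/859.17) = 25.6 × 0.767438 = 19.6464
Index = Σ wᵢ·(p₁ᵢ/p₀ᵢ) = 18.7389 + 31.1831 + 10.2960 + 19.9450 + 19.6464 = 99.8095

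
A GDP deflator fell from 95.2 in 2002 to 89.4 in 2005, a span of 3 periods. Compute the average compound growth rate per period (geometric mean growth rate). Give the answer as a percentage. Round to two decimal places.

-2.07%

Growth factor = (89.4/95.2)^(1/3) = (0.939076)^(1/3) = 0.979265
Growth rate = 0.979265 − 1 = -0.020735 = -2.0735%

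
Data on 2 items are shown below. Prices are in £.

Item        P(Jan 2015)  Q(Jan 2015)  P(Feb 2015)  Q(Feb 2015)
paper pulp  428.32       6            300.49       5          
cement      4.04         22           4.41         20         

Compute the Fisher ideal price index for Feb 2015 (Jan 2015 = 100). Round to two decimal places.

71.52

Laspeyres component (base-period weights):
ΣP(Feb 2015)Q(Jan 2015) = 300.49×6 + 4.41×22 = 1802.94 + 97.02 = 1899.96
ΣP(Jan 2015)Q(Jan 2015) = 428.32×6 + 4.04×22 = 2569.92 + 88.88 = 2658.8
L = 1899.96 / 2658.8 × 100 = 71.4593
Paasche component (current-period weights):
ΣP(Feb 2015)Q(Feb 2015) = 300.49×5 + 4.41×20 = 1502.45 + 88.2 = 1590.65
ΣP(Jan 2015)Q(Feb 2015) = 428.32×5 + 4.04×20 = 2141.6 + 80.8 = 2222.4
P = 1590.65 / 2222.4 × 100 = 71.5735
Fisher = √(L × P) = √(71.4593 × 71.5735) = 71.5164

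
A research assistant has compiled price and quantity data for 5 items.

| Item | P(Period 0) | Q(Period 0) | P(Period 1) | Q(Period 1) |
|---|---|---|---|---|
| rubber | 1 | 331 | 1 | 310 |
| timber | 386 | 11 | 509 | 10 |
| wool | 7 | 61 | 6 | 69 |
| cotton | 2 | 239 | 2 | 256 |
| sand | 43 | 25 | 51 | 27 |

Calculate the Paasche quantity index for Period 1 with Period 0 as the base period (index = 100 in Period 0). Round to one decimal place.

Paasche quantity index uses current-period prices as weights.
ΣP(Period 1)·Q(Period 1) = 1×310 + 509×10 + 6×69 + 2×256 + 51×27 = 310 + 5090 + 414 + 512 + 1377 = 7703
ΣP(Period 1)·Q(Period 0) = 1×331 + 509×11 + 6×61 + 2×239 + 51×25 = 331 + 5599 + 366 + 478 + 1275 = 8049
Index = 7703 / 8049 × 100 = 95.7013

95.7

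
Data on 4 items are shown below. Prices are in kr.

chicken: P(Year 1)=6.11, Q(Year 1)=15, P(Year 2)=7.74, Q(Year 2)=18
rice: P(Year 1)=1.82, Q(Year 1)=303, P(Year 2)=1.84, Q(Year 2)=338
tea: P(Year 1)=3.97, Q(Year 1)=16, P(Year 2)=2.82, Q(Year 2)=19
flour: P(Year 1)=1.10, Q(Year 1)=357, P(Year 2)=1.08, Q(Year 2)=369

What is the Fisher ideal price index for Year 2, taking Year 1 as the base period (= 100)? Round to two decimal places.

Laspeyres component (base-period weights):
ΣP(Year 2)Q(Year 1) = 7.74×15 + 1.84×303 + 2.82×16 + 1.08×357 = 116.1 + 557.52 + 45.12 + 385.56 = 1104.3
ΣP(Year 1)Q(Year 1) = 6.11×15 + 1.82×303 + 3.97×16 + 1.10×357 = 91.65 + 551.46 + 63.52 + 392.7 = 1099.33
L = 1104.3 / 1099.33 × 100 = 100.4521
Paasche component (current-period weights):
ΣP(Year 2)Q(Year 2) = 7.74×18 + 1.84×338 + 2.82×19 + 1.08×369 = 139.32 + 621.92 + 53.58 + 398.52 = 1213.34
ΣP(Year 1)Q(Year 2) = 6.11×18 + 1.82×338 + 3.97×19 + 1.10×369 = 109.98 + 615.16 + 75.43 + 405.9 = 1206.47
P = 1213.34 / 1206.47 × 100 = 100.5694
Fisher = √(L × P) = √(100.4521 × 100.5694) = 100.5107

100.51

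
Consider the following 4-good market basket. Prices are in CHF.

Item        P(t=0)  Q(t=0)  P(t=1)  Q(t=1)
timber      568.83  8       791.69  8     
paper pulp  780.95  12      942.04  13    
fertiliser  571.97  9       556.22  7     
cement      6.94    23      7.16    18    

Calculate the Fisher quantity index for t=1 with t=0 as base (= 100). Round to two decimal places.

Laspeyres component (base-period weights):
ΣP(t=0)Q(t=1) = 568.83×8 + 780.95×13 + 571.97×7 + 6.94×18 = 4550.64 + 10152.35 + 4003.79 + 124.92 = 18831.7
ΣP(t=0)Q(t=0) = 568.83×8 + 780.95×12 + 571.97×9 + 6.94×23 = 4550.64 + 9371.4 + 5147.73 + 159.62 = 19229.39
L = 18831.7 / 19229.39 × 100 = 97.9319
Paasche component (current-period weights):
ΣP(t=1)Q(t=1) = 791.69×8 + 942.04×13 + 556.22×7 + 7.16×18 = 6333.52 + 12246.52 + 3893.54 + 128.88 = 22602.46
ΣP(t=1)Q(t=0) = 791.69×8 + 942.04×12 + 556.22×9 + 7.16×23 = 6333.52 + 11304.48 + 5005.98 + 164.68 = 22808.66
P = 22602.46 / 22808.66 × 100 = 99.0960
Fisher = √(L × P) = √(97.9319 × 99.0960) = 98.5122

98.51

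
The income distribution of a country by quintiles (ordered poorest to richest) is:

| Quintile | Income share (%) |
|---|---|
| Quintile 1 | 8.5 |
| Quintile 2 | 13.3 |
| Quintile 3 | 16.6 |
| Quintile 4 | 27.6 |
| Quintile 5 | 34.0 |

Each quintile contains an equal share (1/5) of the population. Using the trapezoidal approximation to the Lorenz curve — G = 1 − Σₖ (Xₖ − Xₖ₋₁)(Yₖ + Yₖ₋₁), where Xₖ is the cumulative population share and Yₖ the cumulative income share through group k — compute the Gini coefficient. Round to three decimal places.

0.261

Cumulative income shares Yₖ: 0.0850, 0.2180, 0.3840, 0.6600, 1.0000
Σ (Xₖ−Xₖ₋₁)(Yₖ+Yₖ₋₁) = (1/5)(0.0850+0.0000) + (1/5)(0.2180+0.0850) + (1/5)(0.3840+0.2180) + (1/5)(0.6600+0.3840) + (1/5)(1.0000+0.6600)
  = 0.0170 + 0.0606 + 0.1204 + 0.2088 + 0.3320 = 0.7388
G = 1 − 0.7388 = 0.2612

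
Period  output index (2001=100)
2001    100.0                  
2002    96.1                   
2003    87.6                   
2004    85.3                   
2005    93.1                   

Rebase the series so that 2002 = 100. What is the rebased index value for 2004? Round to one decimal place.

Rebased(2004) = 85.3 / 96.1 × 100 = 88.7617

88.8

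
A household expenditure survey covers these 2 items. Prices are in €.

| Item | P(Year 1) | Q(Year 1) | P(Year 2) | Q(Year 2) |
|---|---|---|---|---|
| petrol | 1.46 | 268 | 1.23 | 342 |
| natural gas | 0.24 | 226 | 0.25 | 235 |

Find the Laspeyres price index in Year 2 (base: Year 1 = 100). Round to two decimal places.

Laspeyres price index uses base-period quantities as weights.
ΣP(Year 2)·Q(Year 1) = 1.23×268 + 0.25×226 = 329.64 + 56.5 = 386.14
ΣP(Year 1)·Q(Year 1) = 1.46×268 + 0.24×226 = 391.28 + 54.24 = 445.52
Index = 386.14 / 445.52 × 100 = 86.6718

86.67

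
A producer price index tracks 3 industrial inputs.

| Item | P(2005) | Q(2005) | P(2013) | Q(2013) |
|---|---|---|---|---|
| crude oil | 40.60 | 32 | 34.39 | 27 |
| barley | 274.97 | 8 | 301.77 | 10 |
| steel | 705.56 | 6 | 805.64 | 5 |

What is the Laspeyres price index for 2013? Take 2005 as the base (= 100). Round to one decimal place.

Laspeyres price index uses base-period quantities as weights.
ΣP(2013)·Q(2005) = 34.39×32 + 301.77×8 + 805.64×6 = 1100.48 + 2414.16 + 4833.84 = 8348.48
ΣP(2005)·Q(2005) = 40.60×32 + 274.97×8 + 705.56×6 = 1299.2 + 2199.76 + 4233.36 = 7732.32
Index = 8348.48 / 7732.32 × 100 = 107.9686

108.0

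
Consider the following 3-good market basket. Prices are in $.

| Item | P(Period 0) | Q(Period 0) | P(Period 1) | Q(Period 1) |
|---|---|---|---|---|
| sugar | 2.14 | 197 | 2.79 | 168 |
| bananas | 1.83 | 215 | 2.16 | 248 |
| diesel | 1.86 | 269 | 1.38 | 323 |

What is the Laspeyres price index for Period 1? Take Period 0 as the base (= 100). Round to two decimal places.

Laspeyres price index uses base-period quantities as weights.
ΣP(Period 1)·Q(Period 0) = 2.79×197 + 2.16×215 + 1.38×269 = 549.63 + 464.4 + 371.22 = 1385.25
ΣP(Period 0)·Q(Period 0) = 2.14×197 + 1.83×215 + 1.86×269 = 421.58 + 393.45 + 500.34 = 1315.37
Index = 1385.25 / 1315.37 × 100 = 105.3126

105.31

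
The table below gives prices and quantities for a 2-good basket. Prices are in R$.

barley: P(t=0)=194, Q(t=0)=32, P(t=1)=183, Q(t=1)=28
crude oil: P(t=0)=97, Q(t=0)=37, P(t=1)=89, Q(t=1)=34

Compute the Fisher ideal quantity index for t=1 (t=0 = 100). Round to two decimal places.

89.09

Laspeyres component (base-period weights):
ΣP(t=0)Q(t=1) = 194×28 + 97×34 = 5432 + 3298 = 8730
ΣP(t=0)Q(t=0) = 194×32 + 97×37 = 6208 + 3589 = 9797
L = 8730 / 9797 × 100 = 89.1089
Paasche component (current-period weights):
ΣP(t=1)Q(t=1) = 183×28 + 89×34 = 5124 + 3026 = 8150
ΣP(t=1)Q(t=0) = 183×32 + 89×37 = 5856 + 3293 = 9149
P = 8150 / 9149 × 100 = 89.0808
Fisher = √(L × P) = √(89.1089 × 89.0808) = 89.0948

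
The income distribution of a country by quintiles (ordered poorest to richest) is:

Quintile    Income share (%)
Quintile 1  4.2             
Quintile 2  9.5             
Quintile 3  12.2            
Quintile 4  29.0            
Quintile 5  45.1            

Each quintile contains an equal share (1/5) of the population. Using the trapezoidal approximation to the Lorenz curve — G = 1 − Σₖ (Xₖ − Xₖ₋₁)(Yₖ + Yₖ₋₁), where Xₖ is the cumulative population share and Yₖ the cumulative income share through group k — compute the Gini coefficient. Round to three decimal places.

0.405

Cumulative income shares Yₖ: 0.0420, 0.1370, 0.2590, 0.5490, 1.0000
Σ (Xₖ−Xₖ₋₁)(Yₖ+Yₖ₋₁) = (1/5)(0.0420+0.0000) + (1/5)(0.1370+0.0420) + (1/5)(0.2590+0.1370) + (1/5)(0.5490+0.2590) + (1/5)(1.0000+0.5490)
  = 0.0084 + 0.0358 + 0.0792 + 0.1616 + 0.3098 = 0.5948
G = 1 − 0.5948 = 0.4052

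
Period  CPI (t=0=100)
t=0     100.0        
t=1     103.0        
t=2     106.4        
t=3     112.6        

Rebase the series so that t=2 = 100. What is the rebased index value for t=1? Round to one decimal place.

96.8

Rebased(t=1) = 103.0 / 106.4 × 100 = 96.8045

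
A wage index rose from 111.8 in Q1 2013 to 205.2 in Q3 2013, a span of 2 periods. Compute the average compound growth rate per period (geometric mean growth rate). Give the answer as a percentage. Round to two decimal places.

35.48%

Growth factor = (205.2/111.8)^(1/2) = (1.835420)^(1/2) = 1.354777
Growth rate = 1.354777 − 1 = 0.354777 = 35.4777%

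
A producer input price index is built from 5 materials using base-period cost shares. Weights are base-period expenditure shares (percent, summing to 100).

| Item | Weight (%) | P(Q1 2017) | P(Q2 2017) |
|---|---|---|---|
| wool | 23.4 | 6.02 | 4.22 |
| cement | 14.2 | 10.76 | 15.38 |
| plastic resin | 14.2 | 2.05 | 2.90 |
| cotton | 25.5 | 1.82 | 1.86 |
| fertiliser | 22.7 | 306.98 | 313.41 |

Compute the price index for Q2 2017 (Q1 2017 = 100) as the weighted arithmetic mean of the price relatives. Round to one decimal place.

106.0

wool: 23.4 × (4.22/6.02) = 23.4 × 0.700997 = 16.4033
cement: 14.2 × (15.38/10.76) = 14.2 × 1.429368 = 20.2970
plastic resin: 14.2 × (2.90/2.05) = 14.2 × 1.414634 = 20.0878
cotton: 25.5 × (1.86/1.82) = 25.5 × 1.021978 = 26.0604
fertiliser: 22.7 × (313.41/306.98) = 22.7 × 1.020946 = 23.1755
Index = Σ wᵢ·(p₁ᵢ/p₀ᵢ) = 16.4033 + 20.2970 + 20.0878 + 26.0604 + 23.1755 = 106.0241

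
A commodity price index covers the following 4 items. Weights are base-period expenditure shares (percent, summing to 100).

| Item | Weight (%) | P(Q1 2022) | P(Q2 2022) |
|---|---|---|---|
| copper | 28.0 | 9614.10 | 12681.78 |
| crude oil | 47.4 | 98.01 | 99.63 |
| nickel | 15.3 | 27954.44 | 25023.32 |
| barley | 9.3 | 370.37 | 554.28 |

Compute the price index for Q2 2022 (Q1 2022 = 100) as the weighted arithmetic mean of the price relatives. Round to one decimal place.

112.7

copper: 28.0 × (12681.78/9614.10) = 28.0 × 1.319081 = 36.9343
crude oil: 47.4 × (99.63/98.01) = 47.4 × 1.016529 = 48.1835
nickel: 15.3 × (25023.32/27954.44) = 15.3 × 0.895147 = 13.6957
barley: 9.3 × (554.28/370.37) = 9.3 × 1.496557 = 13.9180
Index = Σ wᵢ·(p₁ᵢ/p₀ᵢ) = 36.9343 + 48.1835 + 13.6957 + 13.9180 = 112.7315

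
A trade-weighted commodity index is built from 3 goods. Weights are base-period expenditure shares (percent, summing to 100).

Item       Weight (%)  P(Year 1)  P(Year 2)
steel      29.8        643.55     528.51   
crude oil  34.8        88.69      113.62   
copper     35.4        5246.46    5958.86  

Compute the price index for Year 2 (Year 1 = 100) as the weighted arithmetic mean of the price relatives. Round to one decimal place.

steel: 29.8 × (528.51/643.55) = 29.8 × 0.821242 = 24.4730
crude oil: 34.8 × (113.62/88.69) = 34.8 × 1.281091 = 44.5820
copper: 35.4 × (5958.86/5246.46) = 35.4 × 1.135787 = 40.2069
Index = Σ wᵢ·(p₁ᵢ/p₀ᵢ) = 24.4730 + 44.5820 + 40.2069 = 109.2618

109.3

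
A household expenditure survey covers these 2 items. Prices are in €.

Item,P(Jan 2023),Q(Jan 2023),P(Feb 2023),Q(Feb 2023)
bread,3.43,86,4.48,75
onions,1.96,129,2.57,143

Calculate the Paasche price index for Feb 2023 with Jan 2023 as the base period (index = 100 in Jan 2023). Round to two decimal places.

Paasche price index uses current-period quantities as weights.
ΣP(Feb 2023)·Q(Feb 2023) = 4.48×75 + 2.57×143 = 336 + 367.51 = 703.51
ΣP(Jan 2023)·Q(Feb 2023) = 3.43×75 + 1.96×143 = 257.25 + 280.28 = 537.53
Index = 703.51 / 537.53 × 100 = 130.8783

130.88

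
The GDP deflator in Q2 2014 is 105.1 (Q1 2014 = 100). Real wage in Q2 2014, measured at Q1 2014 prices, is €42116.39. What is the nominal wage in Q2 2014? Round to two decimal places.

44264.33

Nominal = Real × (Index/100) = 42116.39 × (105.1/100)
        = 42116.39 × 1.051 = 44264.3259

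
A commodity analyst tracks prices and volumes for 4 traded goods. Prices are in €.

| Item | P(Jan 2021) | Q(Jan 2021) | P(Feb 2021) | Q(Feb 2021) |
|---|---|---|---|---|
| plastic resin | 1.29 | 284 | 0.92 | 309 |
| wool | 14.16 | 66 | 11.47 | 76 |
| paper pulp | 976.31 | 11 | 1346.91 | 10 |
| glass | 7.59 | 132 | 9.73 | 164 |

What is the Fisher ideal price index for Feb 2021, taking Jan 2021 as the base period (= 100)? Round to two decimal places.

Laspeyres component (base-period weights):
ΣP(Feb 2021)Q(Jan 2021) = 0.92×284 + 11.47×66 + 1346.91×11 + 9.73×132 = 261.28 + 757.02 + 14816.01 + 1284.36 = 17118.67
ΣP(Jan 2021)Q(Jan 2021) = 1.29×284 + 14.16×66 + 976.31×11 + 7.59×132 = 366.36 + 934.56 + 10739.41 + 1001.88 = 13042.21
L = 17118.67 / 13042.21 × 100 = 131.2559
Paasche component (current-period weights):
ΣP(Feb 2021)Q(Feb 2021) = 0.92×309 + 11.47×76 + 1346.91×10 + 9.73×164 = 284.28 + 871.72 + 13469.1 + 1595.72 = 16220.82
ΣP(Jan 2021)Q(Feb 2021) = 1.29×309 + 14.16×76 + 976.31×10 + 7.59×164 = 398.61 + 1076.16 + 9763.1 + 1244.76 = 12482.63
P = 16220.82 / 12482.63 × 100 = 129.9471
Fisher = √(L × P) = √(131.2559 × 129.9471) = 130.5999

130.60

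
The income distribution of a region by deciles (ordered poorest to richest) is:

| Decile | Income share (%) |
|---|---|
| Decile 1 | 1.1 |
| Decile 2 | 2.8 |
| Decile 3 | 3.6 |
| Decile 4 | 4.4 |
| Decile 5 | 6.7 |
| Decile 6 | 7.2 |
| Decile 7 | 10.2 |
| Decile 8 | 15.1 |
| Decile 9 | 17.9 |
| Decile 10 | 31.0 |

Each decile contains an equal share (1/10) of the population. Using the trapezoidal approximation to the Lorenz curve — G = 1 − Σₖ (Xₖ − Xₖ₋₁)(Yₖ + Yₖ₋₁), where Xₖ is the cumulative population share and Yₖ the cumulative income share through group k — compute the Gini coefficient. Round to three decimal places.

0.450

Cumulative income shares Yₖ: 0.0110, 0.0390, 0.0750, 0.1190, 0.1860, 0.2580, 0.3600, 0.5110, 0.6900, 1.0000
Σ (Xₖ−Xₖ₋₁)(Yₖ+Yₖ₋₁) = (1/10)(0.0110+0.0000) + (1/10)(0.0390+0.0110) + (1/10)(0.0750+0.0390) + (1/10)(0.1190+0.0750) + (1/10)(0.1860+0.1190) + (1/10)(0.2580+0.1860) + (1/10)(0.3600+0.2580) + (1/10)(0.5110+0.3600) + (1/10)(0.6900+0.5110) + (1/10)(1.0000+0.6900)
  = 0.0011 + 0.0050 + 0.0114 + 0.0194 + 0.0305 + 0.0444 + 0.0618 + 0.0871 + 0.1201 + 0.1690 = 0.5498
G = 1 − 0.5498 = 0.4502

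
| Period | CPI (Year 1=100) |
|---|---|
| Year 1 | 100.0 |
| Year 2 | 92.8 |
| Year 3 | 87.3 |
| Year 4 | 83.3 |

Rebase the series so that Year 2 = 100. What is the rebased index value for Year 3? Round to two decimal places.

94.07

Rebased(Year 3) = 87.3 / 92.8 × 100 = 94.0733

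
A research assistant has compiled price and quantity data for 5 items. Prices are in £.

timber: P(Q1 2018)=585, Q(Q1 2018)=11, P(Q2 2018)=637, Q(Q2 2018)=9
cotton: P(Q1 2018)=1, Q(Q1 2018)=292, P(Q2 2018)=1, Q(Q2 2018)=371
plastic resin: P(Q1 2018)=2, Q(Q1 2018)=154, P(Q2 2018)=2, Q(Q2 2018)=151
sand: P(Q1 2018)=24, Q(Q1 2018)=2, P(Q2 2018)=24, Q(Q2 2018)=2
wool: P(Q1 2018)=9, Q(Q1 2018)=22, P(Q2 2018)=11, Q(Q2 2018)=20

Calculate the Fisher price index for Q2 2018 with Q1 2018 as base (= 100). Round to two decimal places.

108.35

Laspeyres component (base-period weights):
ΣP(Q2 2018)Q(Q1 2018) = 637×11 + 1×292 + 2×154 + 24×2 + 11×22 = 7007 + 292 + 308 + 48 + 242 = 7897
ΣP(Q1 2018)Q(Q1 2018) = 585×11 + 1×292 + 2×154 + 24×2 + 9×22 = 6435 + 292 + 308 + 48 + 198 = 7281
L = 7897 / 7281 × 100 = 108.4604
Paasche component (current-period weights):
ΣP(Q2 2018)Q(Q2 2018) = 637×9 + 1×371 + 2×151 + 24×2 + 11×20 = 5733 + 371 + 302 + 48 + 220 = 6674
ΣP(Q1 2018)Q(Q2 2018) = 585×9 + 1×371 + 2×151 + 24×2 + 9×20 = 5265 + 371 + 302 + 48 + 180 = 6166
P = 6674 / 6166 × 100 = 108.2387
Fisher = √(L × P) = √(108.4604 × 108.2387) = 108.3495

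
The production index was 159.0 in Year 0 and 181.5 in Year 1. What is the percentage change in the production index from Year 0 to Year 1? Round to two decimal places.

Change = (181.5 − 159.0) / 159.0 × 100
       = 22.5 / 159.0 × 100 = 14.1509%

14.15%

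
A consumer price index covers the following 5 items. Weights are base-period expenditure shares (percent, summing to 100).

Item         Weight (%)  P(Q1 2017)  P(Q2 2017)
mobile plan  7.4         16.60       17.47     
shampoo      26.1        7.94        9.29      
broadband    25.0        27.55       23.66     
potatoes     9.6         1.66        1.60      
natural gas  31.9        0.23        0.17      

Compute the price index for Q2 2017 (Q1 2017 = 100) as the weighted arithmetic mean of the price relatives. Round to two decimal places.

92.63

mobile plan: 7.4 × (17.47/16.60) = 7.4 × 1.052410 = 7.7878
shampoo: 26.1 × (9.29/7.94) = 26.1 × 1.170025 = 30.5377
broadband: 25.0 × (23.66/27.55) = 25.0 × 0.858802 = 21.4701
potatoes: 9.6 × (1.60/1.66) = 9.6 × 0.963855 = 9.2530
natural gas: 31.9 × (0.17/0.23) = 31.9 × 0.739130 = 23.5783
Index = Σ wᵢ·(p₁ᵢ/p₀ᵢ) = 7.7878 + 30.5377 + 21.4701 + 9.2530 + 23.5783 = 92.6268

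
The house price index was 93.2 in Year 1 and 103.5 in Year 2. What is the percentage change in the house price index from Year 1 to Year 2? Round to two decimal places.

Change = (103.5 − 93.2) / 93.2 × 100
       = 10.3 / 93.2 × 100 = 11.0515%

11.05%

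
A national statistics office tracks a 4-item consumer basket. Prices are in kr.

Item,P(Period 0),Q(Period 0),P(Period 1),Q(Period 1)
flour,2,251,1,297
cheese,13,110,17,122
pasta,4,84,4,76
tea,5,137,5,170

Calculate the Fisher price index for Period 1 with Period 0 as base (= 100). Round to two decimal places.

Laspeyres component (base-period weights):
ΣP(Period 1)Q(Period 0) = 1×251 + 17×110 + 4×84 + 5×137 = 251 + 1870 + 336 + 685 = 3142
ΣP(Period 0)Q(Period 0) = 2×251 + 13×110 + 4×84 + 5×137 = 502 + 1430 + 336 + 685 = 2953
L = 3142 / 2953 × 100 = 106.4003
Paasche component (current-period weights):
ΣP(Period 1)Q(Period 1) = 1×297 + 17×122 + 4×76 + 5×170 = 297 + 2074 + 304 + 850 = 3525
ΣP(Period 0)Q(Period 1) = 2×297 + 13×122 + 4×76 + 5×170 = 594 + 1586 + 304 + 850 = 3334
P = 3525 / 3334 × 100 = 105.7289
Fisher = √(L × P) = √(106.4003 × 105.7289) = 106.0640

106.06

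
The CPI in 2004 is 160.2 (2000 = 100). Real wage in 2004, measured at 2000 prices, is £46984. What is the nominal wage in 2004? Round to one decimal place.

75268.4

Nominal = Real × (Index/100) = 46984 × (160.2/100)
        = 46984 × 1.602 = 75268.3680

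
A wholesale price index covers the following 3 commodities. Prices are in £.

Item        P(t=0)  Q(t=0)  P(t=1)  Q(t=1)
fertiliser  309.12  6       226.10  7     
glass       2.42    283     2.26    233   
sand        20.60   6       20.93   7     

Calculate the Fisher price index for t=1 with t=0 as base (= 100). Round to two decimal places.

79.11

Laspeyres component (base-period weights):
ΣP(t=1)Q(t=0) = 226.10×6 + 2.26×283 + 20.93×6 = 1356.6 + 639.58 + 125.58 = 2121.76
ΣP(t=0)Q(t=0) = 309.12×6 + 2.42×283 + 20.60×6 = 1854.72 + 684.86 + 123.6 = 2663.18
L = 2121.76 / 2663.18 × 100 = 79.6702
Paasche component (current-period weights):
ΣP(t=1)Q(t=1) = 226.10×7 + 2.26×233 + 20.93×7 = 1582.7 + 526.58 + 146.51 = 2255.79
ΣP(t=0)Q(t=1) = 309.12×7 + 2.42×233 + 20.60×7 = 2163.84 + 563.86 + 144.2 = 2871.9
P = 2255.79 / 2871.9 × 100 = 78.5470
Fisher = √(L × P) = √(79.6702 × 78.5470) = 79.1066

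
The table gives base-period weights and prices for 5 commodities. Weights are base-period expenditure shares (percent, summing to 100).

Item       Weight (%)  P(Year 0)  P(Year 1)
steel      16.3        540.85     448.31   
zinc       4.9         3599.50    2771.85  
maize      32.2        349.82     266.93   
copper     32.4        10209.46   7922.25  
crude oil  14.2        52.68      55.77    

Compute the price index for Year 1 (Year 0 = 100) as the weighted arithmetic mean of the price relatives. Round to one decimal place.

steel: 16.3 × (448.31/540.85) = 16.3 × 0.828899 = 13.5111
zinc: 4.9 × (2771.85/3599.50) = 4.9 × 0.770065 = 3.7733
maize: 32.2 × (266.93/349.82) = 32.2 × 0.763050 = 24.5702
copper: 32.4 × (7922.25/10209.46) = 32.4 × 0.775972 = 25.1415
crude oil: 14.2 × (55.77/52.68) = 14.2 × 1.058656 = 15.0329
Index = Σ wᵢ·(p₁ᵢ/p₀ᵢ) = 13.5111 + 3.7733 + 24.5702 + 25.1415 + 15.0329 = 82.0290

82.0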